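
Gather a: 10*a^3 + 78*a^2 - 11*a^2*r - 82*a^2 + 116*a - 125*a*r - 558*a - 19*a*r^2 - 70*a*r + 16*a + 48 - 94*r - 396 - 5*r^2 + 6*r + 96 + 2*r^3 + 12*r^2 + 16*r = 10*a^3 + a^2*(-11*r - 4) + a*(-19*r^2 - 195*r - 426) + 2*r^3 + 7*r^2 - 72*r - 252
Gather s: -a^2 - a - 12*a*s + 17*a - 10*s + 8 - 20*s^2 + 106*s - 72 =-a^2 + 16*a - 20*s^2 + s*(96 - 12*a) - 64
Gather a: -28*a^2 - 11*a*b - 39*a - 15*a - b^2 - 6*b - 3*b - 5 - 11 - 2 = -28*a^2 + a*(-11*b - 54) - b^2 - 9*b - 18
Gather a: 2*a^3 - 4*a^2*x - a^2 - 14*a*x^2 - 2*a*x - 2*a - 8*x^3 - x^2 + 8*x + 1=2*a^3 + a^2*(-4*x - 1) + a*(-14*x^2 - 2*x - 2) - 8*x^3 - x^2 + 8*x + 1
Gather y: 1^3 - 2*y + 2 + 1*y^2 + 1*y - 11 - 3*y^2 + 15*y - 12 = -2*y^2 + 14*y - 20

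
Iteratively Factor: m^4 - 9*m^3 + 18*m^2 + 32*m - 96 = (m - 3)*(m^3 - 6*m^2 + 32) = (m - 3)*(m + 2)*(m^2 - 8*m + 16) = (m - 4)*(m - 3)*(m + 2)*(m - 4)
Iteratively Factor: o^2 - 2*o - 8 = (o + 2)*(o - 4)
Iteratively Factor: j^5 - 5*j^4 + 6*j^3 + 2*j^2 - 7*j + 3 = (j - 1)*(j^4 - 4*j^3 + 2*j^2 + 4*j - 3) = (j - 1)*(j + 1)*(j^3 - 5*j^2 + 7*j - 3) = (j - 1)^2*(j + 1)*(j^2 - 4*j + 3) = (j - 3)*(j - 1)^2*(j + 1)*(j - 1)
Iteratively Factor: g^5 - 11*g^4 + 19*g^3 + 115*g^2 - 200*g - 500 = (g - 5)*(g^4 - 6*g^3 - 11*g^2 + 60*g + 100) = (g - 5)*(g + 2)*(g^3 - 8*g^2 + 5*g + 50) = (g - 5)*(g + 2)^2*(g^2 - 10*g + 25) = (g - 5)^2*(g + 2)^2*(g - 5)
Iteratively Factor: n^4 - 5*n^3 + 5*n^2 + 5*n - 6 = (n - 2)*(n^3 - 3*n^2 - n + 3) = (n - 2)*(n - 1)*(n^2 - 2*n - 3) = (n - 2)*(n - 1)*(n + 1)*(n - 3)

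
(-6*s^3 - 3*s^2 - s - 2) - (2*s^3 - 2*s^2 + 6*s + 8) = -8*s^3 - s^2 - 7*s - 10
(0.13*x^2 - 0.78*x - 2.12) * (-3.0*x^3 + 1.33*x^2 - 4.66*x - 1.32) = -0.39*x^5 + 2.5129*x^4 + 4.7168*x^3 + 0.6436*x^2 + 10.9088*x + 2.7984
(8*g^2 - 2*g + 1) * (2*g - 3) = 16*g^3 - 28*g^2 + 8*g - 3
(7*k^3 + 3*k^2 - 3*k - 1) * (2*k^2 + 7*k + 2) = 14*k^5 + 55*k^4 + 29*k^3 - 17*k^2 - 13*k - 2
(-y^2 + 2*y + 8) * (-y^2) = y^4 - 2*y^3 - 8*y^2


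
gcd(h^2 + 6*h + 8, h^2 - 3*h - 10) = h + 2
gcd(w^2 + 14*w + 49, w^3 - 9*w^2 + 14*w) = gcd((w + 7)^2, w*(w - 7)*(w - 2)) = 1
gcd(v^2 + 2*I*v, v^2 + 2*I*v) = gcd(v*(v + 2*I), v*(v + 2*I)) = v^2 + 2*I*v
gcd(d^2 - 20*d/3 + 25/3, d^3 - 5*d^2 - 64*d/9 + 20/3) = 1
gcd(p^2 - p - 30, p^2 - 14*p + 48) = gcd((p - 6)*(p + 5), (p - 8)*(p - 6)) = p - 6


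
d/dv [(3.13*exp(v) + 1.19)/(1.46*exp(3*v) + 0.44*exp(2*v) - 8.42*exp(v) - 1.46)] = (-9.1396*exp(3*v) - 6.5894*exp(2*v) - 1.0472*exp(v) + 5.45)*exp(v)/(2.1316*exp(6*v) + 1.2848*exp(5*v) - 24.3928*exp(4*v) - 11.6728*exp(3*v) + 69.6116*exp(2*v) + 24.5864*exp(v) + 2.1316)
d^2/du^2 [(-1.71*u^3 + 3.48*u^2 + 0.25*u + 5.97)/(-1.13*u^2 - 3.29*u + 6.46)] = (-1.4210854715202e-14*u^4 + 87.22048*u^3 - 416.218266*u^2 + 284.048502*u - 517.478002)/(1.442897*u^6 + 12.603003*u^5 + 11.947377*u^4 - 108.486763*u^3 - 68.300934*u^2 + 411.890892*u - 269.586136)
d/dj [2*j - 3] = 2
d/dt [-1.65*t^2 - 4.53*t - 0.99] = -3.3*t - 4.53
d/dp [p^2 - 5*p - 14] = 2*p - 5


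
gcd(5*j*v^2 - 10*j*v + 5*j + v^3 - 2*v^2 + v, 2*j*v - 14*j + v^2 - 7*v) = 1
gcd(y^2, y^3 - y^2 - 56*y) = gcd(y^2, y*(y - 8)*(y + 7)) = y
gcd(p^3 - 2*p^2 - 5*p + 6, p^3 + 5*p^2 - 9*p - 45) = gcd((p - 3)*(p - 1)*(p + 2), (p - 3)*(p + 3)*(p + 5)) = p - 3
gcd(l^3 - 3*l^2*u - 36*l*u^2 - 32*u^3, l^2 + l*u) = l + u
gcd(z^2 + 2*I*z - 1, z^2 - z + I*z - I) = z + I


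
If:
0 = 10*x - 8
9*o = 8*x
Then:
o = 32/45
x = 4/5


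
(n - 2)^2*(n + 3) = n^3 - n^2 - 8*n + 12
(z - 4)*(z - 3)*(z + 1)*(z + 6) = z^4 - 31*z^2 + 42*z + 72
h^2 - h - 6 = (h - 3)*(h + 2)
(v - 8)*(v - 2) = v^2 - 10*v + 16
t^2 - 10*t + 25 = (t - 5)^2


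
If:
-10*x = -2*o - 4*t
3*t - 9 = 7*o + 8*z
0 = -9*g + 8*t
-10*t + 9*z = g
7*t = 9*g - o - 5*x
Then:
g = -1296/515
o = 729/515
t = -1458/515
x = -2187/2575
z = -1764/515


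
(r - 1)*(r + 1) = r^2 - 1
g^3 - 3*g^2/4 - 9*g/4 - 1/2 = (g - 2)*(g + 1/4)*(g + 1)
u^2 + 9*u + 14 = (u + 2)*(u + 7)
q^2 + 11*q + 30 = (q + 5)*(q + 6)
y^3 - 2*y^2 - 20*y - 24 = (y - 6)*(y + 2)^2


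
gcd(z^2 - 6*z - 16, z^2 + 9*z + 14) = z + 2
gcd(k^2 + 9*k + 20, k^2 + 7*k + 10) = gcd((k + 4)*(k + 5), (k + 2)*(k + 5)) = k + 5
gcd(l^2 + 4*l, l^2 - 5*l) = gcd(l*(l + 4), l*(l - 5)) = l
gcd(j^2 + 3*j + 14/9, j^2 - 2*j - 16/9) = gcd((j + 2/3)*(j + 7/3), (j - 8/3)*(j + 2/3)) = j + 2/3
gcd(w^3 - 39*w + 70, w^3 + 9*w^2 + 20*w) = 1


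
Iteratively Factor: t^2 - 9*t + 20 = (t - 4)*(t - 5)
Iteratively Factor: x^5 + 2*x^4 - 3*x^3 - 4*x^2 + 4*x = (x)*(x^4 + 2*x^3 - 3*x^2 - 4*x + 4) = x*(x - 1)*(x^3 + 3*x^2 - 4) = x*(x - 1)^2*(x^2 + 4*x + 4) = x*(x - 1)^2*(x + 2)*(x + 2)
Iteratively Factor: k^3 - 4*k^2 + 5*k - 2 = (k - 1)*(k^2 - 3*k + 2) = (k - 1)^2*(k - 2)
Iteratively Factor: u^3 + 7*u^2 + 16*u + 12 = (u + 2)*(u^2 + 5*u + 6) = (u + 2)*(u + 3)*(u + 2)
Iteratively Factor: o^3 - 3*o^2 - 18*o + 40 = (o - 5)*(o^2 + 2*o - 8) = (o - 5)*(o - 2)*(o + 4)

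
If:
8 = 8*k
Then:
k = 1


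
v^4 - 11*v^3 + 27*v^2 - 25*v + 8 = (v - 8)*(v - 1)^3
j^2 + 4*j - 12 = (j - 2)*(j + 6)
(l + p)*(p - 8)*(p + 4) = l*p^2 - 4*l*p - 32*l + p^3 - 4*p^2 - 32*p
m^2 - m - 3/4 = (m - 3/2)*(m + 1/2)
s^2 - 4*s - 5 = (s - 5)*(s + 1)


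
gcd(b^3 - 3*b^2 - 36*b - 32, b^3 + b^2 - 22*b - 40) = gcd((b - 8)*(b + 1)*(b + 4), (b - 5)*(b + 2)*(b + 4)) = b + 4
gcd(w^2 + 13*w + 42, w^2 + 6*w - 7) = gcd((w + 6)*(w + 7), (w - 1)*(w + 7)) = w + 7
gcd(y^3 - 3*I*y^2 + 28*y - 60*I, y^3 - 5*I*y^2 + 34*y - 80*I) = y^2 + 3*I*y + 10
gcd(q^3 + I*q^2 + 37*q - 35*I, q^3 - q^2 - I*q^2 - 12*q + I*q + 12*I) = q - I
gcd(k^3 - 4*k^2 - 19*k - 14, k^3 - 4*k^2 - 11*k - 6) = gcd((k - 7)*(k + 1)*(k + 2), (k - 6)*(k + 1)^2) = k + 1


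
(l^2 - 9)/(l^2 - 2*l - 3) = (l + 3)/(l + 1)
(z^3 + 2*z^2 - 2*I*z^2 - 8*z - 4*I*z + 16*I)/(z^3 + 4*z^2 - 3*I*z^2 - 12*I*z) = (z^2 - 2*z*(1 + I) + 4*I)/(z*(z - 3*I))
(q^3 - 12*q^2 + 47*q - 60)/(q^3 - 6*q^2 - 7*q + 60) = (q - 3)/(q + 3)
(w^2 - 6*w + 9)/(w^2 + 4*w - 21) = (w - 3)/(w + 7)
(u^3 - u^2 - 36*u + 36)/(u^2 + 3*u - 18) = (u^2 - 7*u + 6)/(u - 3)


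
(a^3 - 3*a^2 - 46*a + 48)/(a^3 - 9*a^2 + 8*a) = (a + 6)/a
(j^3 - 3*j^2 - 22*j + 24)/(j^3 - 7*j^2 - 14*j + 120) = (j - 1)/(j - 5)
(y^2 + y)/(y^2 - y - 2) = y/(y - 2)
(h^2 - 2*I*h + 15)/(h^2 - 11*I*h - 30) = (h + 3*I)/(h - 6*I)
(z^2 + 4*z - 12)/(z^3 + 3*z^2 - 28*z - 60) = (z - 2)/(z^2 - 3*z - 10)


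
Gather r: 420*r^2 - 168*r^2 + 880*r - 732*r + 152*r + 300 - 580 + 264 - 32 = 252*r^2 + 300*r - 48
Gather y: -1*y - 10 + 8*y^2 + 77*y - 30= 8*y^2 + 76*y - 40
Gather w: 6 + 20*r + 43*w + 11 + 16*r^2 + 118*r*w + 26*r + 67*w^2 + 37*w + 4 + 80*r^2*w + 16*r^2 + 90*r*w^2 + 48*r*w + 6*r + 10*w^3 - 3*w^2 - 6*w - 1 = 32*r^2 + 52*r + 10*w^3 + w^2*(90*r + 64) + w*(80*r^2 + 166*r + 74) + 20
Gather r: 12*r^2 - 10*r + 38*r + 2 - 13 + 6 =12*r^2 + 28*r - 5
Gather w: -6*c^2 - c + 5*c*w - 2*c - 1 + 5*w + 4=-6*c^2 - 3*c + w*(5*c + 5) + 3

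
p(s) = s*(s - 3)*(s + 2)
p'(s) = s*(s - 3) + s*(s + 2) + (s - 3)*(s + 2) = 3*s^2 - 2*s - 6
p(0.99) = -5.95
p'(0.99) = -5.04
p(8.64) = 518.48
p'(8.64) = 200.67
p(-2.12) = -1.30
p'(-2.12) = 11.72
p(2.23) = -7.26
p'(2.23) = 4.46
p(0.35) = -2.18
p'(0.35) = -6.33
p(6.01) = 144.90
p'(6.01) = 90.34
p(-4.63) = -92.91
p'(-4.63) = 67.57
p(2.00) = -8.00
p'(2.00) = 2.00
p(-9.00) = -756.00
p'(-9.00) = 255.00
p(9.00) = 594.00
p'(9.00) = 219.00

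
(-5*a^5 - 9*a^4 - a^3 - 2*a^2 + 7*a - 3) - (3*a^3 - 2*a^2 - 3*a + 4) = -5*a^5 - 9*a^4 - 4*a^3 + 10*a - 7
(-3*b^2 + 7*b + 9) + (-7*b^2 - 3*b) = -10*b^2 + 4*b + 9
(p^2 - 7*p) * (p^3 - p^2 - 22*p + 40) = p^5 - 8*p^4 - 15*p^3 + 194*p^2 - 280*p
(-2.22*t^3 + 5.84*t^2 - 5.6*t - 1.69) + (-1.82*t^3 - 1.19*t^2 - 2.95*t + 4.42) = -4.04*t^3 + 4.65*t^2 - 8.55*t + 2.73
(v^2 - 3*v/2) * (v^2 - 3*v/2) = v^4 - 3*v^3 + 9*v^2/4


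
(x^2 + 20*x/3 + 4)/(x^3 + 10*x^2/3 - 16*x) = (3*x + 2)/(x*(3*x - 8))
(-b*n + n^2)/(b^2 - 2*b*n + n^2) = -n/(b - n)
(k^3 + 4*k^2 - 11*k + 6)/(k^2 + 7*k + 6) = (k^2 - 2*k + 1)/(k + 1)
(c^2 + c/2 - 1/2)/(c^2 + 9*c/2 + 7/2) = (2*c - 1)/(2*c + 7)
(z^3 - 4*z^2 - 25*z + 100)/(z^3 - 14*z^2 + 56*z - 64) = (z^2 - 25)/(z^2 - 10*z + 16)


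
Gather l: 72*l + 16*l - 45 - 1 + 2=88*l - 44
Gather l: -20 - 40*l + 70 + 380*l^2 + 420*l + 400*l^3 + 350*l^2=400*l^3 + 730*l^2 + 380*l + 50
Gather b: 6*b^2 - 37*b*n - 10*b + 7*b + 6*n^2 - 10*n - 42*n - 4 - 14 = 6*b^2 + b*(-37*n - 3) + 6*n^2 - 52*n - 18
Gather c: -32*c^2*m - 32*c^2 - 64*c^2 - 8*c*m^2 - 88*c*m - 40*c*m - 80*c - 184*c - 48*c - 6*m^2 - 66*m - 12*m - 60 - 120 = c^2*(-32*m - 96) + c*(-8*m^2 - 128*m - 312) - 6*m^2 - 78*m - 180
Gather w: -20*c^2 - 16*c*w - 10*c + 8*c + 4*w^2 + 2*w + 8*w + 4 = -20*c^2 - 2*c + 4*w^2 + w*(10 - 16*c) + 4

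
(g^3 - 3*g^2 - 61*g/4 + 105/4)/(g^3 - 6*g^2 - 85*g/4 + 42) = (g - 5)/(g - 8)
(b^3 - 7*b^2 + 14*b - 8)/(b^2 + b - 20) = (b^2 - 3*b + 2)/(b + 5)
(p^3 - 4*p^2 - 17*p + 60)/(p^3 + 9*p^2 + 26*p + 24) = (p^2 - 8*p + 15)/(p^2 + 5*p + 6)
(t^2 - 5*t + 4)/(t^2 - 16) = (t - 1)/(t + 4)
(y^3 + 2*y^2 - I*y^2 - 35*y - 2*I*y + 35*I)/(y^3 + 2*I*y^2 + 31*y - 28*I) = (y^2 + 2*y - 35)/(y^2 + 3*I*y + 28)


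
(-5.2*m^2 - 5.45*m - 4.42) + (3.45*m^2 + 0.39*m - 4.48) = -1.75*m^2 - 5.06*m - 8.9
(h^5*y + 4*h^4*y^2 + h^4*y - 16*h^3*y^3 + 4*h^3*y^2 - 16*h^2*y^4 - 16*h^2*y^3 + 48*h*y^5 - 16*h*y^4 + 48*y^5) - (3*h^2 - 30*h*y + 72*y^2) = h^5*y + 4*h^4*y^2 + h^4*y - 16*h^3*y^3 + 4*h^3*y^2 - 16*h^2*y^4 - 16*h^2*y^3 - 3*h^2 + 48*h*y^5 - 16*h*y^4 + 30*h*y + 48*y^5 - 72*y^2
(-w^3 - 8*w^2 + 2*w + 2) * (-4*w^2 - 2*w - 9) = 4*w^5 + 34*w^4 + 17*w^3 + 60*w^2 - 22*w - 18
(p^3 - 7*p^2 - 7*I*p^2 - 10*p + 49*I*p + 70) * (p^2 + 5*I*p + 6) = p^5 - 7*p^4 - 2*I*p^4 + 31*p^3 + 14*I*p^3 - 217*p^2 - 92*I*p^2 - 60*p + 644*I*p + 420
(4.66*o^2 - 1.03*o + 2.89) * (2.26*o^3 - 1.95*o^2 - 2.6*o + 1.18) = 10.5316*o^5 - 11.4148*o^4 - 3.5761*o^3 + 2.5413*o^2 - 8.7294*o + 3.4102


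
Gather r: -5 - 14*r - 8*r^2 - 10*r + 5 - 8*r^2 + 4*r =-16*r^2 - 20*r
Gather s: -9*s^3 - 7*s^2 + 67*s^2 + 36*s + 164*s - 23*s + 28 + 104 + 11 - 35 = -9*s^3 + 60*s^2 + 177*s + 108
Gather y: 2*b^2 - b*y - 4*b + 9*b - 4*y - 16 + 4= 2*b^2 + 5*b + y*(-b - 4) - 12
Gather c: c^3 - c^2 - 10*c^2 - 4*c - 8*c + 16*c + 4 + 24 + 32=c^3 - 11*c^2 + 4*c + 60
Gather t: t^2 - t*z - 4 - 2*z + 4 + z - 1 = t^2 - t*z - z - 1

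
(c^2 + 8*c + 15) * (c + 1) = c^3 + 9*c^2 + 23*c + 15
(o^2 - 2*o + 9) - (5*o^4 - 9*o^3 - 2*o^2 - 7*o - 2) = -5*o^4 + 9*o^3 + 3*o^2 + 5*o + 11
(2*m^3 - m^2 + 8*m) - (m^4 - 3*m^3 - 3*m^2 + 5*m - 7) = -m^4 + 5*m^3 + 2*m^2 + 3*m + 7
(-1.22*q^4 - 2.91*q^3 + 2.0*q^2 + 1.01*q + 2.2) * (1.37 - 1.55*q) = 1.891*q^5 + 2.8391*q^4 - 7.0867*q^3 + 1.1745*q^2 - 2.0263*q + 3.014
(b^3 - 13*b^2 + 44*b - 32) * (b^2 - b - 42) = b^5 - 14*b^4 + 15*b^3 + 470*b^2 - 1816*b + 1344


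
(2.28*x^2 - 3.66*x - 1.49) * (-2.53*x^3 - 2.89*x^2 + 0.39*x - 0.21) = -5.7684*x^5 + 2.6706*x^4 + 15.2363*x^3 + 2.3999*x^2 + 0.1875*x + 0.3129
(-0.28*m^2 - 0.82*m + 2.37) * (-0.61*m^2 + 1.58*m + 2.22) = 0.1708*m^4 + 0.0577999999999999*m^3 - 3.3629*m^2 + 1.9242*m + 5.2614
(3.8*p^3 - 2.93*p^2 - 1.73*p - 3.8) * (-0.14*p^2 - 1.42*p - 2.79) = -0.532*p^5 - 4.9858*p^4 - 6.1992*p^3 + 11.1633*p^2 + 10.2227*p + 10.602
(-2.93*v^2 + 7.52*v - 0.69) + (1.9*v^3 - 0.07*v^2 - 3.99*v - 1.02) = 1.9*v^3 - 3.0*v^2 + 3.53*v - 1.71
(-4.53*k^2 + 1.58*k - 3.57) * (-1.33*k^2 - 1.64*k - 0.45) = 6.0249*k^4 + 5.3278*k^3 + 4.1954*k^2 + 5.1438*k + 1.6065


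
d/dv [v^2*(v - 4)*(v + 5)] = v*(4*v^2 + 3*v - 40)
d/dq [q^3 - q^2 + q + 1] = 3*q^2 - 2*q + 1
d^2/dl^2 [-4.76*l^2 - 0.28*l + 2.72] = -9.52000000000000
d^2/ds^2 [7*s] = 0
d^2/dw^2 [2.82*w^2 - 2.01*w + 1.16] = 5.64000000000000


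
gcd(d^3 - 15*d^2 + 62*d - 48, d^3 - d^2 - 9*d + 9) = d - 1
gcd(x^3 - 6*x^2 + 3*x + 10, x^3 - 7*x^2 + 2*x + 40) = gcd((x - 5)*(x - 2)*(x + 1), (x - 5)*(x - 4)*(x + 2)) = x - 5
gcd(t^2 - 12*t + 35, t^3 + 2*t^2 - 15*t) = 1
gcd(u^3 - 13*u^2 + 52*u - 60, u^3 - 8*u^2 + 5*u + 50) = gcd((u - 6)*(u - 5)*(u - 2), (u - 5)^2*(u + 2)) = u - 5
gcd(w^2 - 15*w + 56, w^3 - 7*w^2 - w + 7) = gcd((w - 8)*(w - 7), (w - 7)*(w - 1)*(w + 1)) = w - 7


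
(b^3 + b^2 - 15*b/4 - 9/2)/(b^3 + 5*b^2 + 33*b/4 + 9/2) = (b - 2)/(b + 2)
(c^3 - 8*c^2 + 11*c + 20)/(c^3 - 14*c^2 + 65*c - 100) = (c + 1)/(c - 5)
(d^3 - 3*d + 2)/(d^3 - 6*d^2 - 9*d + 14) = (d - 1)/(d - 7)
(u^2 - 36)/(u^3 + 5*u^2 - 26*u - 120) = (u - 6)/(u^2 - u - 20)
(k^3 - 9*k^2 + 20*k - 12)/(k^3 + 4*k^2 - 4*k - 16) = (k^2 - 7*k + 6)/(k^2 + 6*k + 8)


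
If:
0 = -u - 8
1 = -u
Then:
No Solution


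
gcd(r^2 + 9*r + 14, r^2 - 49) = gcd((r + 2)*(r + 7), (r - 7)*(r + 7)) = r + 7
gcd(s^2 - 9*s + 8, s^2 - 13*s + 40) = s - 8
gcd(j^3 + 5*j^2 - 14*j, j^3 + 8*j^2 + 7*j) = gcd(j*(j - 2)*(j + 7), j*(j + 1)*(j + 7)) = j^2 + 7*j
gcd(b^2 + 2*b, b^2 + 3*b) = b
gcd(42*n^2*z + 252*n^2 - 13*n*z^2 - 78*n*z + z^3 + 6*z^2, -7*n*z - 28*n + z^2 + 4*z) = -7*n + z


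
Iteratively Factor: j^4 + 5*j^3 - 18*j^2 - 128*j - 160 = (j + 4)*(j^3 + j^2 - 22*j - 40) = (j + 2)*(j + 4)*(j^2 - j - 20) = (j - 5)*(j + 2)*(j + 4)*(j + 4)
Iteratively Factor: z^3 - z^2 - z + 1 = (z + 1)*(z^2 - 2*z + 1) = (z - 1)*(z + 1)*(z - 1)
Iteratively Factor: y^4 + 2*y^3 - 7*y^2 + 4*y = (y - 1)*(y^3 + 3*y^2 - 4*y) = (y - 1)*(y + 4)*(y^2 - y) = y*(y - 1)*(y + 4)*(y - 1)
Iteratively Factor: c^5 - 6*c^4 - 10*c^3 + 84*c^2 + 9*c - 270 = (c + 3)*(c^4 - 9*c^3 + 17*c^2 + 33*c - 90) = (c + 2)*(c + 3)*(c^3 - 11*c^2 + 39*c - 45) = (c - 3)*(c + 2)*(c + 3)*(c^2 - 8*c + 15) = (c - 3)^2*(c + 2)*(c + 3)*(c - 5)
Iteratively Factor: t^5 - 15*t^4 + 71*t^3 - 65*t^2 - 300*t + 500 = (t + 2)*(t^4 - 17*t^3 + 105*t^2 - 275*t + 250) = (t - 5)*(t + 2)*(t^3 - 12*t^2 + 45*t - 50) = (t - 5)^2*(t + 2)*(t^2 - 7*t + 10) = (t - 5)^2*(t - 2)*(t + 2)*(t - 5)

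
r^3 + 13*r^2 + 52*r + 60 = (r + 2)*(r + 5)*(r + 6)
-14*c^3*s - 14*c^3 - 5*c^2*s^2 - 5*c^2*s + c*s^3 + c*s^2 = (-7*c + s)*(2*c + s)*(c*s + c)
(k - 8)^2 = k^2 - 16*k + 64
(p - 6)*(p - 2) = p^2 - 8*p + 12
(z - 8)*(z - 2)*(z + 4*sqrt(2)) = z^3 - 10*z^2 + 4*sqrt(2)*z^2 - 40*sqrt(2)*z + 16*z + 64*sqrt(2)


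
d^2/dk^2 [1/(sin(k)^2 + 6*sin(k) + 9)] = 2*(3*sin(k) + cos(2*k) + 2)/(sin(k) + 3)^4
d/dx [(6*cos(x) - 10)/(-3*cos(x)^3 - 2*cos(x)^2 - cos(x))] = 2*(-18*cos(x)^3 + 39*cos(x)^2 + 20*cos(x) + 5)*sin(x)/((-3*sin(x)^2 + 2*cos(x) + 4)^2*cos(x)^2)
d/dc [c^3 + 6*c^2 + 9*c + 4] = 3*c^2 + 12*c + 9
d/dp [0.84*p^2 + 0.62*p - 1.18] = 1.68*p + 0.62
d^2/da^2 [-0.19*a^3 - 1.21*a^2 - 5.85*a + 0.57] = -1.14*a - 2.42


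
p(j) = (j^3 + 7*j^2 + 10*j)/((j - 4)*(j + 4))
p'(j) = (3*j^2 + 14*j + 10)/((j - 4)*(j + 4)) - (j^3 + 7*j^2 + 10*j)/((j - 4)*(j + 4)^2) - (j^3 + 7*j^2 + 10*j)/((j - 4)^2*(j + 4)) = (j^4 - 58*j^2 - 224*j - 160)/(j^4 - 32*j^2 + 256)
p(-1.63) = 0.15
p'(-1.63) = 0.33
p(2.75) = -12.00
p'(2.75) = -16.26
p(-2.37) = -0.22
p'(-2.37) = 0.71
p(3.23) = -24.97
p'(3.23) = -44.52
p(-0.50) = 0.21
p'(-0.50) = -0.25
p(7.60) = 22.01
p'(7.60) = -1.08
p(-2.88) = -0.70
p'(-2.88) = 1.23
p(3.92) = -326.71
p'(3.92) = -4217.73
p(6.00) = 26.40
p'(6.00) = -5.74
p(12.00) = 22.31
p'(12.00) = 0.58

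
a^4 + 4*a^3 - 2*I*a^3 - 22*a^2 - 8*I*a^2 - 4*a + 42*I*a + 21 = (a - 3)*(a + 7)*(a - I)^2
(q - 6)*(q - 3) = q^2 - 9*q + 18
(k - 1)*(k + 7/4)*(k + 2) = k^3 + 11*k^2/4 - k/4 - 7/2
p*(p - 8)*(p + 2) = p^3 - 6*p^2 - 16*p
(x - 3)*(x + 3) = x^2 - 9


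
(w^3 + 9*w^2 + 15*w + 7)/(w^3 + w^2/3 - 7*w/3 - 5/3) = 3*(w + 7)/(3*w - 5)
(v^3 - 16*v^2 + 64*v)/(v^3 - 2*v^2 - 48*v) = (v - 8)/(v + 6)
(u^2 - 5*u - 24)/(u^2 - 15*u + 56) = (u + 3)/(u - 7)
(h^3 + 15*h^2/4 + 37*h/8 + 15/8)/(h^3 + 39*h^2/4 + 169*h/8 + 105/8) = (h + 1)/(h + 7)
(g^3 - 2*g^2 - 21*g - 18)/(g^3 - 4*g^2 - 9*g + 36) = (g^2 - 5*g - 6)/(g^2 - 7*g + 12)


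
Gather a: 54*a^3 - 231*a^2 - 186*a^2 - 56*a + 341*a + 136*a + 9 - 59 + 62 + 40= 54*a^3 - 417*a^2 + 421*a + 52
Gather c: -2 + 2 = 0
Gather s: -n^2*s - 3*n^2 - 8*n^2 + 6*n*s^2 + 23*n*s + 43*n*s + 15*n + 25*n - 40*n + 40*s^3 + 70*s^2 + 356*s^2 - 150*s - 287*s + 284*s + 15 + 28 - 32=-11*n^2 + 40*s^3 + s^2*(6*n + 426) + s*(-n^2 + 66*n - 153) + 11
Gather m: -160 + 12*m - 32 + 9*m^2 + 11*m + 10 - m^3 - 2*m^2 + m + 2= -m^3 + 7*m^2 + 24*m - 180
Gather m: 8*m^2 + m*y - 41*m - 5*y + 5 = 8*m^2 + m*(y - 41) - 5*y + 5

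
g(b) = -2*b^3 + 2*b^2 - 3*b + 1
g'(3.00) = -45.00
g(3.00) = -44.00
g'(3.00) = -45.00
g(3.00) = -44.00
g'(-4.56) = -146.00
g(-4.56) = 245.90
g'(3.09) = -47.93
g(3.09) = -48.18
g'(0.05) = -2.82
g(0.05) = 0.85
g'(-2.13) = -38.74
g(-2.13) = 35.79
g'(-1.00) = -13.00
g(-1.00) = 8.00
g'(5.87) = -186.26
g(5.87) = -352.22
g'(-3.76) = -102.87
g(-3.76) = 146.87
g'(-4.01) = -115.52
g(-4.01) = 174.15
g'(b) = -6*b^2 + 4*b - 3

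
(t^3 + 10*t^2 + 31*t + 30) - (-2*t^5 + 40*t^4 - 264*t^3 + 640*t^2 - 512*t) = 2*t^5 - 40*t^4 + 265*t^3 - 630*t^2 + 543*t + 30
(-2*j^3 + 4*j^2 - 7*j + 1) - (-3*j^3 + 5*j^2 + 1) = j^3 - j^2 - 7*j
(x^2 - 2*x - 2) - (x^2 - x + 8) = -x - 10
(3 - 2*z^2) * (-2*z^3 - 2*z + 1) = 4*z^5 - 2*z^3 - 2*z^2 - 6*z + 3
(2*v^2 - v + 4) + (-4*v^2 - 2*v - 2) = -2*v^2 - 3*v + 2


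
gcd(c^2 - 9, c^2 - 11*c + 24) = c - 3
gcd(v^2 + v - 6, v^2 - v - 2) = v - 2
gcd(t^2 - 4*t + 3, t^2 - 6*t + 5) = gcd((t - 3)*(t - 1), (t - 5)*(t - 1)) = t - 1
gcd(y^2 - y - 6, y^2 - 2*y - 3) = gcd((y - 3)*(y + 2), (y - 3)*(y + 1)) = y - 3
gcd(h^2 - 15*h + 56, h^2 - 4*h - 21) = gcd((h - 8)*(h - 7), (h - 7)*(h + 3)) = h - 7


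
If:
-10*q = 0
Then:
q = 0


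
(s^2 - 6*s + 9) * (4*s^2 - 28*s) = 4*s^4 - 52*s^3 + 204*s^2 - 252*s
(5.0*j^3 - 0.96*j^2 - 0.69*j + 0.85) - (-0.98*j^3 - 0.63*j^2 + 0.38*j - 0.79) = 5.98*j^3 - 0.33*j^2 - 1.07*j + 1.64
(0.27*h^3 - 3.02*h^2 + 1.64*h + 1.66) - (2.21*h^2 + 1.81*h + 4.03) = 0.27*h^3 - 5.23*h^2 - 0.17*h - 2.37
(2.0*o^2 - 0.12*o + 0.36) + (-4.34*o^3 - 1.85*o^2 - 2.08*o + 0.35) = -4.34*o^3 + 0.15*o^2 - 2.2*o + 0.71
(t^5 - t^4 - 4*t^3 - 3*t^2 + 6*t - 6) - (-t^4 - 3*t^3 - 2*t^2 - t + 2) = t^5 - t^3 - t^2 + 7*t - 8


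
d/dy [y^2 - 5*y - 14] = 2*y - 5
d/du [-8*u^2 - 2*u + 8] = -16*u - 2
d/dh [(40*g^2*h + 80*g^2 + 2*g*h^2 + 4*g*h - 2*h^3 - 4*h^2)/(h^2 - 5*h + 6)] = 2*(-20*g^2*h^2 - 80*g^2*h + 320*g^2 - 7*g*h^2 + 12*g*h + 12*g - h^4 + 10*h^3 - 8*h^2 - 24*h)/(h^4 - 10*h^3 + 37*h^2 - 60*h + 36)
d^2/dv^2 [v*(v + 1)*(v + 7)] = 6*v + 16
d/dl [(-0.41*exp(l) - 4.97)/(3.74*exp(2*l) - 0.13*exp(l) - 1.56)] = (1.5334*exp(2*l) + 37.1756*exp(l) - 0.00650000000000006)*exp(l)/(13.9876*exp(4*l) - 0.9724*exp(3*l) - 11.6519*exp(2*l) + 0.4056*exp(l) + 2.4336)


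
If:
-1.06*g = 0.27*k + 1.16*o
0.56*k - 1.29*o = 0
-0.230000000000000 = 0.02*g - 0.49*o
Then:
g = -0.74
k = 1.01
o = 0.44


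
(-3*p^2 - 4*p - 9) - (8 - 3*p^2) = -4*p - 17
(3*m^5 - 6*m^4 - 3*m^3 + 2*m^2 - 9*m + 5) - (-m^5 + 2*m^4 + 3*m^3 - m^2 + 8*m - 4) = 4*m^5 - 8*m^4 - 6*m^3 + 3*m^2 - 17*m + 9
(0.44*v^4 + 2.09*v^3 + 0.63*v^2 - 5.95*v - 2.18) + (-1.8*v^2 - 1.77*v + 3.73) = 0.44*v^4 + 2.09*v^3 - 1.17*v^2 - 7.72*v + 1.55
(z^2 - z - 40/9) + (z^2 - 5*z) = 2*z^2 - 6*z - 40/9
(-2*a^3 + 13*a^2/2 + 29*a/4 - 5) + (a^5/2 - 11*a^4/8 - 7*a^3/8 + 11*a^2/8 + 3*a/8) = a^5/2 - 11*a^4/8 - 23*a^3/8 + 63*a^2/8 + 61*a/8 - 5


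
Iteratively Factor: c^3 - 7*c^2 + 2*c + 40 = (c - 4)*(c^2 - 3*c - 10) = (c - 5)*(c - 4)*(c + 2)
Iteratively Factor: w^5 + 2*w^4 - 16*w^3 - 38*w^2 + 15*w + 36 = (w - 1)*(w^4 + 3*w^3 - 13*w^2 - 51*w - 36) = (w - 1)*(w + 1)*(w^3 + 2*w^2 - 15*w - 36) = (w - 4)*(w - 1)*(w + 1)*(w^2 + 6*w + 9) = (w - 4)*(w - 1)*(w + 1)*(w + 3)*(w + 3)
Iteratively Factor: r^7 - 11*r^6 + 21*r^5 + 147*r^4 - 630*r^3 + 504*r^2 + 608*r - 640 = (r - 2)*(r^6 - 9*r^5 + 3*r^4 + 153*r^3 - 324*r^2 - 144*r + 320) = (r - 2)*(r + 4)*(r^5 - 13*r^4 + 55*r^3 - 67*r^2 - 56*r + 80) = (r - 2)*(r - 1)*(r + 4)*(r^4 - 12*r^3 + 43*r^2 - 24*r - 80) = (r - 5)*(r - 2)*(r - 1)*(r + 4)*(r^3 - 7*r^2 + 8*r + 16) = (r - 5)*(r - 2)*(r - 1)*(r + 1)*(r + 4)*(r^2 - 8*r + 16) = (r - 5)*(r - 4)*(r - 2)*(r - 1)*(r + 1)*(r + 4)*(r - 4)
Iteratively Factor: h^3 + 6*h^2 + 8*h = (h)*(h^2 + 6*h + 8) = h*(h + 2)*(h + 4)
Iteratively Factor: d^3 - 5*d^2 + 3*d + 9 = (d + 1)*(d^2 - 6*d + 9) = (d - 3)*(d + 1)*(d - 3)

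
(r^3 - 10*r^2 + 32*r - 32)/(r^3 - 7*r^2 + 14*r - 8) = (r - 4)/(r - 1)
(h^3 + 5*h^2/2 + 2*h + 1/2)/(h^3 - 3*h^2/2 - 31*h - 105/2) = (2*h^3 + 5*h^2 + 4*h + 1)/(2*h^3 - 3*h^2 - 62*h - 105)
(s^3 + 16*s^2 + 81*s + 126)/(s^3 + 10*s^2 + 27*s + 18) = (s + 7)/(s + 1)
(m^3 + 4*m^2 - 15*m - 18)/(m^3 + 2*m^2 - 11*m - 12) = (m + 6)/(m + 4)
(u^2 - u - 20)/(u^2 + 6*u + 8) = (u - 5)/(u + 2)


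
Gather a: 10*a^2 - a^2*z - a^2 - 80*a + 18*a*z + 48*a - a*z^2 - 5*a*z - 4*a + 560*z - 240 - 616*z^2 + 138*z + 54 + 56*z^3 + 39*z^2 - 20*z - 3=a^2*(9 - z) + a*(-z^2 + 13*z - 36) + 56*z^3 - 577*z^2 + 678*z - 189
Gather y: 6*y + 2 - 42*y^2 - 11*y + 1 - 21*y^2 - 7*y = -63*y^2 - 12*y + 3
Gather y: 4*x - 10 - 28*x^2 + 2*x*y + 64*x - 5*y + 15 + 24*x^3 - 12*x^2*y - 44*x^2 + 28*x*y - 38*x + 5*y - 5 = 24*x^3 - 72*x^2 + 30*x + y*(-12*x^2 + 30*x)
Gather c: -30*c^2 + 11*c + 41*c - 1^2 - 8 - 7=-30*c^2 + 52*c - 16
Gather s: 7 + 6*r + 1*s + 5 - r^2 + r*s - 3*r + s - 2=-r^2 + 3*r + s*(r + 2) + 10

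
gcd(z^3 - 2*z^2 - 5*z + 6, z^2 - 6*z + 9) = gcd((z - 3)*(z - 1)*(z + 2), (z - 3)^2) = z - 3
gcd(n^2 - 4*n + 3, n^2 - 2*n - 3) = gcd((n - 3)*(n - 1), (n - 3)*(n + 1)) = n - 3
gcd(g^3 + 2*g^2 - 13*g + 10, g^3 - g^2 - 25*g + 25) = g^2 + 4*g - 5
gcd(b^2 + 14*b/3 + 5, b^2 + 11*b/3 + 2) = b + 3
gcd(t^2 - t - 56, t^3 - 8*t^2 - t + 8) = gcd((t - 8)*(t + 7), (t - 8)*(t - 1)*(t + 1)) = t - 8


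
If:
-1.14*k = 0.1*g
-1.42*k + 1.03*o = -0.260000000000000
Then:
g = -8.26901408450704*o - 2.08732394366197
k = 0.725352112676056*o + 0.183098591549296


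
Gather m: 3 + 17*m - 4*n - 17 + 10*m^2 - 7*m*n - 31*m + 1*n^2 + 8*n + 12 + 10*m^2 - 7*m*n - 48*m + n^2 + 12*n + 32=20*m^2 + m*(-14*n - 62) + 2*n^2 + 16*n + 30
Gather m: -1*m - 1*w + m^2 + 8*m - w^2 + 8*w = m^2 + 7*m - w^2 + 7*w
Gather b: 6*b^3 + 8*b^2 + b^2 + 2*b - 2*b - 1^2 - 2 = 6*b^3 + 9*b^2 - 3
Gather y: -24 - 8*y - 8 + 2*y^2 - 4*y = 2*y^2 - 12*y - 32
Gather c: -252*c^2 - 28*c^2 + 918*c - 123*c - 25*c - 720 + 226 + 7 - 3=-280*c^2 + 770*c - 490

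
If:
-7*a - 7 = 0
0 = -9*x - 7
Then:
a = -1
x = -7/9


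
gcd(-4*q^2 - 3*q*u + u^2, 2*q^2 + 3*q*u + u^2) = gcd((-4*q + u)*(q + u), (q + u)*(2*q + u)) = q + u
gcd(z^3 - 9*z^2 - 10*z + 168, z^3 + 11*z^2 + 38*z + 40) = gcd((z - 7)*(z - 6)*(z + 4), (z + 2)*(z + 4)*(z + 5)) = z + 4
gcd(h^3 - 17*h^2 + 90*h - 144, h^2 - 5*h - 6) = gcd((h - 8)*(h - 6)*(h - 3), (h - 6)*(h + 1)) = h - 6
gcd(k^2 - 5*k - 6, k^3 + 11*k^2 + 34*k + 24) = k + 1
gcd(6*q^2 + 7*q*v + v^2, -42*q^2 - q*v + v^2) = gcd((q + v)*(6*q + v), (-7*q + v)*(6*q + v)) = 6*q + v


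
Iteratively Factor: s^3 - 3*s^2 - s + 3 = (s - 3)*(s^2 - 1) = (s - 3)*(s + 1)*(s - 1)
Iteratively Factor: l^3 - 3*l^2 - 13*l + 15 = (l + 3)*(l^2 - 6*l + 5) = (l - 5)*(l + 3)*(l - 1)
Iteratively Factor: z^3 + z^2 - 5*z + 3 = (z + 3)*(z^2 - 2*z + 1) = (z - 1)*(z + 3)*(z - 1)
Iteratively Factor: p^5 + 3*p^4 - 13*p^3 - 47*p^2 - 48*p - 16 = (p - 4)*(p^4 + 7*p^3 + 15*p^2 + 13*p + 4) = (p - 4)*(p + 1)*(p^3 + 6*p^2 + 9*p + 4) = (p - 4)*(p + 1)*(p + 4)*(p^2 + 2*p + 1) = (p - 4)*(p + 1)^2*(p + 4)*(p + 1)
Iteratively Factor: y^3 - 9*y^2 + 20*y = (y)*(y^2 - 9*y + 20) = y*(y - 4)*(y - 5)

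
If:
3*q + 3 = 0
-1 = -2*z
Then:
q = -1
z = 1/2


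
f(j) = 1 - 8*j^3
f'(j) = -24*j^2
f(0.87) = -4.27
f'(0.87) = -18.17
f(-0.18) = 1.05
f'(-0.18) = -0.78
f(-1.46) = 25.90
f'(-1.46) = -51.16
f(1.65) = -34.94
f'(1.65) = -65.34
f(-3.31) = 291.12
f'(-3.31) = -262.95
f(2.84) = -182.25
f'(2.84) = -193.57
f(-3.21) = 265.61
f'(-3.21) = -247.30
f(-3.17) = 255.84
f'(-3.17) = -241.17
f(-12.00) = 13825.00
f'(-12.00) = -3456.00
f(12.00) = -13823.00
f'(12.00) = -3456.00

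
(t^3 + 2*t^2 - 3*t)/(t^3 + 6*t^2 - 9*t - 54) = t*(t - 1)/(t^2 + 3*t - 18)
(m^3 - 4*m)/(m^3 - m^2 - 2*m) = (m + 2)/(m + 1)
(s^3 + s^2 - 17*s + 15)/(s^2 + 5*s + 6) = (s^3 + s^2 - 17*s + 15)/(s^2 + 5*s + 6)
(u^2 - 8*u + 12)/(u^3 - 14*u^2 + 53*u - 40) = (u^2 - 8*u + 12)/(u^3 - 14*u^2 + 53*u - 40)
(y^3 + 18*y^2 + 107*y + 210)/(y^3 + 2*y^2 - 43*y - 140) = (y^2 + 13*y + 42)/(y^2 - 3*y - 28)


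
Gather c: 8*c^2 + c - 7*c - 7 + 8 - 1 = 8*c^2 - 6*c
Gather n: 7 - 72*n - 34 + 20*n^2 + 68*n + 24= 20*n^2 - 4*n - 3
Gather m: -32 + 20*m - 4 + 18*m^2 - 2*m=18*m^2 + 18*m - 36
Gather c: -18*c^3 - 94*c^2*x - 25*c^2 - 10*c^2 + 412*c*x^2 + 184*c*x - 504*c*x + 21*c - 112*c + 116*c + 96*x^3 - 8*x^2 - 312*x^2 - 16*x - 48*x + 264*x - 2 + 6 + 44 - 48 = -18*c^3 + c^2*(-94*x - 35) + c*(412*x^2 - 320*x + 25) + 96*x^3 - 320*x^2 + 200*x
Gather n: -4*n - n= -5*n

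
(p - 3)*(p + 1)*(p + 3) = p^3 + p^2 - 9*p - 9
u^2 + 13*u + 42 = (u + 6)*(u + 7)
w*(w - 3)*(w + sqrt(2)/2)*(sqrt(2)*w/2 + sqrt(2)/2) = sqrt(2)*w^4/2 - sqrt(2)*w^3 + w^3/2 - 3*sqrt(2)*w^2/2 - w^2 - 3*w/2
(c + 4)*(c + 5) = c^2 + 9*c + 20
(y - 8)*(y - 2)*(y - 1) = y^3 - 11*y^2 + 26*y - 16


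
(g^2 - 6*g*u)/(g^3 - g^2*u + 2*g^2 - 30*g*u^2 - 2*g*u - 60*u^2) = g/(g^2 + 5*g*u + 2*g + 10*u)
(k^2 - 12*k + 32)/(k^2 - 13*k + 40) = (k - 4)/(k - 5)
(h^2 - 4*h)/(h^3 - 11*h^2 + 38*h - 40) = h/(h^2 - 7*h + 10)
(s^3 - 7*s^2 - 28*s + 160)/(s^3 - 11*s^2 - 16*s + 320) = (s - 4)/(s - 8)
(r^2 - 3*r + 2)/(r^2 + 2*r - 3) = (r - 2)/(r + 3)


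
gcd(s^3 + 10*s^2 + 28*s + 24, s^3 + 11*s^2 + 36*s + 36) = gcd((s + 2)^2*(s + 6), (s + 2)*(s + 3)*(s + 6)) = s^2 + 8*s + 12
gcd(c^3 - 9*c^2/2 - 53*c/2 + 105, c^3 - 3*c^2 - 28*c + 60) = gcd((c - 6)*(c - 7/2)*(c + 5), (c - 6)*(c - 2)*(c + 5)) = c^2 - c - 30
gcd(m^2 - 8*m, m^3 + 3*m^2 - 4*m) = m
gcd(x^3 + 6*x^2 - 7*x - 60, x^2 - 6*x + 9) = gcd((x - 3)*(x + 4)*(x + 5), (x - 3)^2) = x - 3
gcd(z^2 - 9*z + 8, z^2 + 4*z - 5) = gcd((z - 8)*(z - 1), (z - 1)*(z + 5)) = z - 1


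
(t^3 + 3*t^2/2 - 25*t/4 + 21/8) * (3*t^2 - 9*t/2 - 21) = 3*t^5 - 93*t^3/2 + 9*t^2/2 + 1911*t/16 - 441/8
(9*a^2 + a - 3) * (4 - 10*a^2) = -90*a^4 - 10*a^3 + 66*a^2 + 4*a - 12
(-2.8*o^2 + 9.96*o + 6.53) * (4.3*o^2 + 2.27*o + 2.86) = -12.04*o^4 + 36.472*o^3 + 42.6802*o^2 + 43.3087*o + 18.6758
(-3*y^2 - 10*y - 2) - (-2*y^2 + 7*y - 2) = -y^2 - 17*y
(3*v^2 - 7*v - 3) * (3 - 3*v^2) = -9*v^4 + 21*v^3 + 18*v^2 - 21*v - 9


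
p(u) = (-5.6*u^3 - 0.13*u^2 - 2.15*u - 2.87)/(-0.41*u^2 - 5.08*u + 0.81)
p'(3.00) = 4.79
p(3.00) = 8.92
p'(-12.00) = -7068.84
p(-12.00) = 3546.16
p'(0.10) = -187.72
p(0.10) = -10.38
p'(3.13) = 4.94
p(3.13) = 9.56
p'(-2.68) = -8.24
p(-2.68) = 9.56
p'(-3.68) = -13.40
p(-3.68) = 20.24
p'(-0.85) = -2.48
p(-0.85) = 0.48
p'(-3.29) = -11.18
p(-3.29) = 15.45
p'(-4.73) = -21.13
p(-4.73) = 38.11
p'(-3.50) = -12.34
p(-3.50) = 17.92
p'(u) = (0.82*u + 5.08)*(-5.6*u^3 - 0.13*u^2 - 2.15*u - 2.87)/(-0.41*u^2 - 5.08*u + 0.81)^2 + (-16.8*u^2 - 0.26*u - 2.15)/(-0.41*u^2 - 5.08*u + 0.81) = (2.296*u^4 + 56.896*u^3 - 13.8291*u^2 - 2.564*u - 16.3211)/(0.1681*u^4 + 4.1656*u^3 + 25.1422*u^2 - 8.2296*u + 0.6561)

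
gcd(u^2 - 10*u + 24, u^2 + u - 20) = u - 4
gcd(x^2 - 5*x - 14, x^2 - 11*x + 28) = x - 7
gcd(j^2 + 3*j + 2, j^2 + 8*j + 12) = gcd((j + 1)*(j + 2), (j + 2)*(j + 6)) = j + 2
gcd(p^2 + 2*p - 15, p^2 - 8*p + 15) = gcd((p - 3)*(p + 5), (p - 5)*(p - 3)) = p - 3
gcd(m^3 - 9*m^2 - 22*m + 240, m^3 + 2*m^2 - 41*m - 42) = m - 6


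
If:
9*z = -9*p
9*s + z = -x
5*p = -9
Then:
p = -9/5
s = -x/9 - 1/5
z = 9/5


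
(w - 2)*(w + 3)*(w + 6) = w^3 + 7*w^2 - 36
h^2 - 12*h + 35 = (h - 7)*(h - 5)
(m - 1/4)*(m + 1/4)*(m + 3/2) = m^3 + 3*m^2/2 - m/16 - 3/32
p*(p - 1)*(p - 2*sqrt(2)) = p^3 - 2*sqrt(2)*p^2 - p^2 + 2*sqrt(2)*p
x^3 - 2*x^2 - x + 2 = (x - 2)*(x - 1)*(x + 1)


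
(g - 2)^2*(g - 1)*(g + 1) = g^4 - 4*g^3 + 3*g^2 + 4*g - 4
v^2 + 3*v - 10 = (v - 2)*(v + 5)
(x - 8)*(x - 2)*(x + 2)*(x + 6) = x^4 - 2*x^3 - 52*x^2 + 8*x + 192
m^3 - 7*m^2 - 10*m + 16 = (m - 8)*(m - 1)*(m + 2)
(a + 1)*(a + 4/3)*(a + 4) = a^3 + 19*a^2/3 + 32*a/3 + 16/3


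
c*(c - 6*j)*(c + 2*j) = c^3 - 4*c^2*j - 12*c*j^2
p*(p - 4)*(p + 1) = p^3 - 3*p^2 - 4*p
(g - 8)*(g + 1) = g^2 - 7*g - 8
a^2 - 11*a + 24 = (a - 8)*(a - 3)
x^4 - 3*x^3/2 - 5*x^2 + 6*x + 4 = (x - 2)^2*(x + 1/2)*(x + 2)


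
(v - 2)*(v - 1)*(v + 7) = v^3 + 4*v^2 - 19*v + 14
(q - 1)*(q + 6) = q^2 + 5*q - 6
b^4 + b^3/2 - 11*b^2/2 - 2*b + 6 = (b - 2)*(b - 1)*(b + 3/2)*(b + 2)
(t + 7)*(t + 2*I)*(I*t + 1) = I*t^3 - t^2 + 7*I*t^2 - 7*t + 2*I*t + 14*I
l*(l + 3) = l^2 + 3*l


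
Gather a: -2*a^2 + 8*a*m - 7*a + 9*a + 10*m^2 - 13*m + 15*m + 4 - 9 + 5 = -2*a^2 + a*(8*m + 2) + 10*m^2 + 2*m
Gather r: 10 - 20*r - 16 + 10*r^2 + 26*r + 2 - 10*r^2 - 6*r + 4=0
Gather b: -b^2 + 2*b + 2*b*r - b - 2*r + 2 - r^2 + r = -b^2 + b*(2*r + 1) - r^2 - r + 2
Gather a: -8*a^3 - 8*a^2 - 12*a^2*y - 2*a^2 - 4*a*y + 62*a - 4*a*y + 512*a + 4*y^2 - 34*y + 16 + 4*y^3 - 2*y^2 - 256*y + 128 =-8*a^3 + a^2*(-12*y - 10) + a*(574 - 8*y) + 4*y^3 + 2*y^2 - 290*y + 144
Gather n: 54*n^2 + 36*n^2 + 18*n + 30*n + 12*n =90*n^2 + 60*n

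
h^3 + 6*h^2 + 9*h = h*(h + 3)^2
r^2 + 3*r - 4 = (r - 1)*(r + 4)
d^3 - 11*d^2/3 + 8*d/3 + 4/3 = (d - 2)^2*(d + 1/3)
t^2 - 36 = (t - 6)*(t + 6)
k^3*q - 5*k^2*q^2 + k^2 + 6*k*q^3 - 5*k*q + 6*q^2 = (k - 3*q)*(k - 2*q)*(k*q + 1)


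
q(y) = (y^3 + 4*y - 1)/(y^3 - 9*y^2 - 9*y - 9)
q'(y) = (3*y^2 + 4)/(y^3 - 9*y^2 - 9*y - 9) + (-3*y^2 + 18*y + 9)*(y^3 + 4*y - 1)/(y^3 - 9*y^2 - 9*y - 9)^2 = (-9*y^4 - 26*y^3 + 12*y^2 - 18*y - 45)/(y^6 - 18*y^5 + 63*y^4 + 144*y^3 + 243*y^2 + 162*y + 81)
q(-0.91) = 0.60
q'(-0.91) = -0.06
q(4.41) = -0.74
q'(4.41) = -0.29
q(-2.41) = 0.46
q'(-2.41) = 0.04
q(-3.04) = 0.44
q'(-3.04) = 0.01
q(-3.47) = 0.44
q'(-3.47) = -0.00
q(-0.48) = 0.44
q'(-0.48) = -0.66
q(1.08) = -0.16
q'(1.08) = -0.12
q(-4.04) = 0.45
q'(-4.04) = -0.01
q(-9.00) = 0.55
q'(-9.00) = -0.02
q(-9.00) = 0.55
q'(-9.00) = -0.02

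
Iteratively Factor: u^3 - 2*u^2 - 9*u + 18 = (u - 3)*(u^2 + u - 6) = (u - 3)*(u - 2)*(u + 3)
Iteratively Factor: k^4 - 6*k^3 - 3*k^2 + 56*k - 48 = (k - 4)*(k^3 - 2*k^2 - 11*k + 12) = (k - 4)*(k + 3)*(k^2 - 5*k + 4) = (k - 4)*(k - 1)*(k + 3)*(k - 4)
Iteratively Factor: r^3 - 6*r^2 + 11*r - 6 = (r - 2)*(r^2 - 4*r + 3) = (r - 3)*(r - 2)*(r - 1)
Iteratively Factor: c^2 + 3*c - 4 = (c - 1)*(c + 4)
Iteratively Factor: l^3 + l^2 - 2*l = (l)*(l^2 + l - 2) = l*(l - 1)*(l + 2)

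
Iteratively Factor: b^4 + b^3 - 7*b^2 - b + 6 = (b - 1)*(b^3 + 2*b^2 - 5*b - 6) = (b - 1)*(b + 1)*(b^2 + b - 6) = (b - 2)*(b - 1)*(b + 1)*(b + 3)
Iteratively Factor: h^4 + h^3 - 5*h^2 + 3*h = (h - 1)*(h^3 + 2*h^2 - 3*h) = h*(h - 1)*(h^2 + 2*h - 3) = h*(h - 1)*(h + 3)*(h - 1)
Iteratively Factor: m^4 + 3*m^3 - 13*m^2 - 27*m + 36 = (m - 3)*(m^3 + 6*m^2 + 5*m - 12) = (m - 3)*(m - 1)*(m^2 + 7*m + 12) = (m - 3)*(m - 1)*(m + 3)*(m + 4)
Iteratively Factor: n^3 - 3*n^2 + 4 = (n - 2)*(n^2 - n - 2) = (n - 2)*(n + 1)*(n - 2)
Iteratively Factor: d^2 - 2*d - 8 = (d - 4)*(d + 2)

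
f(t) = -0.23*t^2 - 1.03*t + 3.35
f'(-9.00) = 3.11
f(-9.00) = -6.01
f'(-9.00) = 3.11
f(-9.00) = -6.01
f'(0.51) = -1.26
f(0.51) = 2.76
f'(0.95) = -1.47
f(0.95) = 2.16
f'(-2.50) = 0.12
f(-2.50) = 4.49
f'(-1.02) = -0.56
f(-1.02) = 4.16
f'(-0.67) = -0.72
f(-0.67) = 3.94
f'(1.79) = -1.85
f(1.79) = 0.77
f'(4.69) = -3.19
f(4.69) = -6.54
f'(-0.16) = -0.96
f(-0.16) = 3.51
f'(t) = -0.46*t - 1.03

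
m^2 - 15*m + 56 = (m - 8)*(m - 7)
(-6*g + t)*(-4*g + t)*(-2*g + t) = -48*g^3 + 44*g^2*t - 12*g*t^2 + t^3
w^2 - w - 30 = (w - 6)*(w + 5)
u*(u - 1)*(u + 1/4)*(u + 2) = u^4 + 5*u^3/4 - 7*u^2/4 - u/2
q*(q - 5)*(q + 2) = q^3 - 3*q^2 - 10*q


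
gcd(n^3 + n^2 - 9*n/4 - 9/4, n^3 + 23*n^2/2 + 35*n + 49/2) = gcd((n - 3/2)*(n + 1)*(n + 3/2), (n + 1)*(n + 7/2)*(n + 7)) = n + 1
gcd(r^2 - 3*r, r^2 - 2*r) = r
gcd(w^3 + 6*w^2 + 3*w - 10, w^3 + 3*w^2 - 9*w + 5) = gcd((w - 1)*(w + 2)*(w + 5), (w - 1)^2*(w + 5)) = w^2 + 4*w - 5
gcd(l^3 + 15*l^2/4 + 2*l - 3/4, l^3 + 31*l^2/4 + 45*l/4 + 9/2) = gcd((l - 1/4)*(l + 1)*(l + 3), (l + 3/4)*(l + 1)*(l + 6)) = l + 1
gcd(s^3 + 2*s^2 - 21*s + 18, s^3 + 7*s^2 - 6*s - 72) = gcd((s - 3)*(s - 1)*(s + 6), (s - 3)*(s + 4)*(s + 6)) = s^2 + 3*s - 18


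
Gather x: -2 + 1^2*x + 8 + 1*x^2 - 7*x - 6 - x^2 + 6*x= 0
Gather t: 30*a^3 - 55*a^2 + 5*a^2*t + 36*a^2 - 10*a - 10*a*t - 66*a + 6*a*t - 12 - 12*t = 30*a^3 - 19*a^2 - 76*a + t*(5*a^2 - 4*a - 12) - 12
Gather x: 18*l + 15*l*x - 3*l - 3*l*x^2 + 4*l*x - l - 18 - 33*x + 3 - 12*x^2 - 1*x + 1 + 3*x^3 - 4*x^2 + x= 14*l + 3*x^3 + x^2*(-3*l - 16) + x*(19*l - 33) - 14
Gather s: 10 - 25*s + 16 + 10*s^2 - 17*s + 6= 10*s^2 - 42*s + 32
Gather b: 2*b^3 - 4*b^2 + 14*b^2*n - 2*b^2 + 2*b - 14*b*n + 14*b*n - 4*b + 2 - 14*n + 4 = 2*b^3 + b^2*(14*n - 6) - 2*b - 14*n + 6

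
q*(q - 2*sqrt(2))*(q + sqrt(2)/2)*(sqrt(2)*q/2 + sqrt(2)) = sqrt(2)*q^4/2 - 3*q^3/2 + sqrt(2)*q^3 - 3*q^2 - sqrt(2)*q^2 - 2*sqrt(2)*q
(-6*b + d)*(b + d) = -6*b^2 - 5*b*d + d^2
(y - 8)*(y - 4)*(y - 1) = y^3 - 13*y^2 + 44*y - 32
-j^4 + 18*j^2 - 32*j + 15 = (j - 3)*(j + 5)*(-I*j + I)^2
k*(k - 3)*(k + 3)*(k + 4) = k^4 + 4*k^3 - 9*k^2 - 36*k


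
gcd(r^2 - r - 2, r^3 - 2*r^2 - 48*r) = 1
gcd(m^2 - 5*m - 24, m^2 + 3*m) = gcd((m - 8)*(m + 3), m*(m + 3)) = m + 3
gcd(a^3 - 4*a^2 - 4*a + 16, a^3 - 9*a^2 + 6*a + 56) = a^2 - 2*a - 8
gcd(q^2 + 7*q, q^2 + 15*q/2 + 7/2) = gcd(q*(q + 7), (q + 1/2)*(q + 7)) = q + 7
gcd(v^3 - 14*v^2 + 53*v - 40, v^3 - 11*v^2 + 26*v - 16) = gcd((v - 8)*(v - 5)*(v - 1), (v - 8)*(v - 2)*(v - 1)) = v^2 - 9*v + 8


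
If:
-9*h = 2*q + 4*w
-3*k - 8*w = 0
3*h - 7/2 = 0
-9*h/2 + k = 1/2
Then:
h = 7/6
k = 23/4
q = -15/16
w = -69/32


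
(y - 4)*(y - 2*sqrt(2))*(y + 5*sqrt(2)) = y^3 - 4*y^2 + 3*sqrt(2)*y^2 - 20*y - 12*sqrt(2)*y + 80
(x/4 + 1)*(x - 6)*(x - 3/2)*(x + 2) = x^4/4 - 3*x^3/8 - 7*x^2 - 3*x/2 + 18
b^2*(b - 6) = b^3 - 6*b^2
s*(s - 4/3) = s^2 - 4*s/3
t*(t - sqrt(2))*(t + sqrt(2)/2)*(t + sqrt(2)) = t^4 + sqrt(2)*t^3/2 - 2*t^2 - sqrt(2)*t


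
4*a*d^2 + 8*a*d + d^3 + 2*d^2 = d*(4*a + d)*(d + 2)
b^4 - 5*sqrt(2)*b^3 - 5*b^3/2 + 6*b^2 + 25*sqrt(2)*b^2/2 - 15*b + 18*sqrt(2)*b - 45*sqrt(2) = (b - 5/2)*(b - 3*sqrt(2))^2*(b + sqrt(2))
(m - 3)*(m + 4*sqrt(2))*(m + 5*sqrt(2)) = m^3 - 3*m^2 + 9*sqrt(2)*m^2 - 27*sqrt(2)*m + 40*m - 120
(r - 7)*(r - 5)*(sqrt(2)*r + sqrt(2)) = sqrt(2)*r^3 - 11*sqrt(2)*r^2 + 23*sqrt(2)*r + 35*sqrt(2)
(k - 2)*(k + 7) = k^2 + 5*k - 14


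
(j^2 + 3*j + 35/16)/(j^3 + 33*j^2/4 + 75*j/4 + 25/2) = (j + 7/4)/(j^2 + 7*j + 10)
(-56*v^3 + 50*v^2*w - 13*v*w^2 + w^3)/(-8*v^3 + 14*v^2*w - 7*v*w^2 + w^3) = (7*v - w)/(v - w)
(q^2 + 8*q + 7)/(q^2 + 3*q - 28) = (q + 1)/(q - 4)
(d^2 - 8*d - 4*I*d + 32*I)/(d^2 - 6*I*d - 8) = (d - 8)/(d - 2*I)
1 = 1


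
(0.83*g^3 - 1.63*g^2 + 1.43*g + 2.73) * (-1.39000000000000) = -1.1537*g^3 + 2.2657*g^2 - 1.9877*g - 3.7947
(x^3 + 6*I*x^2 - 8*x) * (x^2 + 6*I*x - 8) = x^5 + 12*I*x^4 - 52*x^3 - 96*I*x^2 + 64*x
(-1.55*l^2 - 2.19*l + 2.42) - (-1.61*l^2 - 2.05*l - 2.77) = 0.0600000000000001*l^2 - 0.14*l + 5.19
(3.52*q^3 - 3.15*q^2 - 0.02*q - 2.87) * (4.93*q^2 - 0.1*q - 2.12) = 17.3536*q^5 - 15.8815*q^4 - 7.246*q^3 - 7.4691*q^2 + 0.3294*q + 6.0844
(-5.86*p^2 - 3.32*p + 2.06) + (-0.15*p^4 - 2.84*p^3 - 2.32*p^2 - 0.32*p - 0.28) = -0.15*p^4 - 2.84*p^3 - 8.18*p^2 - 3.64*p + 1.78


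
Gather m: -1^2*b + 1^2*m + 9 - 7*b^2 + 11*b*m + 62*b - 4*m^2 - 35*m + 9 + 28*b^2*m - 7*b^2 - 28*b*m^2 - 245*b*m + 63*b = -14*b^2 + 124*b + m^2*(-28*b - 4) + m*(28*b^2 - 234*b - 34) + 18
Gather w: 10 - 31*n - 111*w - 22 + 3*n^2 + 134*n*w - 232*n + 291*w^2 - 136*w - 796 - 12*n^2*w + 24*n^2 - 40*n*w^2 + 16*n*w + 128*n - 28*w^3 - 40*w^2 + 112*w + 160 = 27*n^2 - 135*n - 28*w^3 + w^2*(251 - 40*n) + w*(-12*n^2 + 150*n - 135) - 648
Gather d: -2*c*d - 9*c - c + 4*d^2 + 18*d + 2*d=-10*c + 4*d^2 + d*(20 - 2*c)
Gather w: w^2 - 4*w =w^2 - 4*w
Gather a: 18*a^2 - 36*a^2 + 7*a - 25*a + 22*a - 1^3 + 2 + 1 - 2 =-18*a^2 + 4*a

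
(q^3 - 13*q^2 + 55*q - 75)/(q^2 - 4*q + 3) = (q^2 - 10*q + 25)/(q - 1)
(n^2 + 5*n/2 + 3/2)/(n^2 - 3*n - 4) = (n + 3/2)/(n - 4)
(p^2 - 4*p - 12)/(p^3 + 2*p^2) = (p - 6)/p^2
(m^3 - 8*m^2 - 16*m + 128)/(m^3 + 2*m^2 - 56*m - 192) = (m - 4)/(m + 6)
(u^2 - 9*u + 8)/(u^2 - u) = (u - 8)/u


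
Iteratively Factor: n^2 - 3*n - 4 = (n + 1)*(n - 4)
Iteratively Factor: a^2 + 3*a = (a)*(a + 3)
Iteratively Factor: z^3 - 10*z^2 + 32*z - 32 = (z - 2)*(z^2 - 8*z + 16) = (z - 4)*(z - 2)*(z - 4)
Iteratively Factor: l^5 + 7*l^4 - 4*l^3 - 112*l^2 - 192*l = (l + 3)*(l^4 + 4*l^3 - 16*l^2 - 64*l) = (l + 3)*(l + 4)*(l^3 - 16*l) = l*(l + 3)*(l + 4)*(l^2 - 16) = l*(l + 3)*(l + 4)^2*(l - 4)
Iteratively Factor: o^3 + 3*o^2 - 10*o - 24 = (o - 3)*(o^2 + 6*o + 8) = (o - 3)*(o + 4)*(o + 2)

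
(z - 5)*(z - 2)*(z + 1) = z^3 - 6*z^2 + 3*z + 10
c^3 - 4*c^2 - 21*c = c*(c - 7)*(c + 3)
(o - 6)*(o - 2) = o^2 - 8*o + 12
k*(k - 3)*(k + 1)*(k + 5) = k^4 + 3*k^3 - 13*k^2 - 15*k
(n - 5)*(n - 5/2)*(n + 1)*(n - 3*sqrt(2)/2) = n^4 - 13*n^3/2 - 3*sqrt(2)*n^3/2 + 5*n^2 + 39*sqrt(2)*n^2/4 - 15*sqrt(2)*n/2 + 25*n/2 - 75*sqrt(2)/4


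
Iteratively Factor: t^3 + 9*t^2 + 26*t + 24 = (t + 4)*(t^2 + 5*t + 6) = (t + 3)*(t + 4)*(t + 2)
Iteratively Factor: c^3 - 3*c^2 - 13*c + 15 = (c + 3)*(c^2 - 6*c + 5) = (c - 5)*(c + 3)*(c - 1)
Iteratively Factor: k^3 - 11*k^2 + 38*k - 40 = (k - 5)*(k^2 - 6*k + 8) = (k - 5)*(k - 4)*(k - 2)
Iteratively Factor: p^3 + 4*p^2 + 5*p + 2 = (p + 1)*(p^2 + 3*p + 2) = (p + 1)*(p + 2)*(p + 1)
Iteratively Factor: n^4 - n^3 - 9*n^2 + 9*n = (n + 3)*(n^3 - 4*n^2 + 3*n) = n*(n + 3)*(n^2 - 4*n + 3) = n*(n - 1)*(n + 3)*(n - 3)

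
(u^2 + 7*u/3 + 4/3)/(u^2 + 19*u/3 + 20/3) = (u + 1)/(u + 5)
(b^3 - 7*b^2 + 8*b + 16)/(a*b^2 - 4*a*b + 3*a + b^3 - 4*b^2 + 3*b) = (b^3 - 7*b^2 + 8*b + 16)/(a*b^2 - 4*a*b + 3*a + b^3 - 4*b^2 + 3*b)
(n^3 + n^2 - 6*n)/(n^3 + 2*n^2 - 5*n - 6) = n/(n + 1)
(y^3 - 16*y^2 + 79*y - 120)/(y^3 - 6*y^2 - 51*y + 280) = (y - 3)/(y + 7)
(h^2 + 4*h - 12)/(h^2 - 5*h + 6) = (h + 6)/(h - 3)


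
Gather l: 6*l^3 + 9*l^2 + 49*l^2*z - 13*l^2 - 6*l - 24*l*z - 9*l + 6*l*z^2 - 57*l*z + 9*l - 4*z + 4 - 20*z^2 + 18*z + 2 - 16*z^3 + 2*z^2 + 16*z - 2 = 6*l^3 + l^2*(49*z - 4) + l*(6*z^2 - 81*z - 6) - 16*z^3 - 18*z^2 + 30*z + 4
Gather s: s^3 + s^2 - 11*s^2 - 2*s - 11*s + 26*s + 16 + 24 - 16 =s^3 - 10*s^2 + 13*s + 24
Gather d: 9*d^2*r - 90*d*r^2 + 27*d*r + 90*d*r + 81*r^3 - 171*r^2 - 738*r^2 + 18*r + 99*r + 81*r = 9*d^2*r + d*(-90*r^2 + 117*r) + 81*r^3 - 909*r^2 + 198*r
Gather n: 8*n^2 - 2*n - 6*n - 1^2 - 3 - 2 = 8*n^2 - 8*n - 6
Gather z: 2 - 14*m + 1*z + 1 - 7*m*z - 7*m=-21*m + z*(1 - 7*m) + 3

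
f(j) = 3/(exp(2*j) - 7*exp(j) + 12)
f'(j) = 3*(-2*exp(2*j) + 7*exp(j))/(exp(2*j) - 7*exp(j) + 12)^2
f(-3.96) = 0.25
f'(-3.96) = 0.00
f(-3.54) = 0.25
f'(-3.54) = 0.00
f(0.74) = 1.74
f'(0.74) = 5.96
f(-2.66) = 0.26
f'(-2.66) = 0.01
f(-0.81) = 0.33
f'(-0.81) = 0.10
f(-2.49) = 0.26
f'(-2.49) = 0.01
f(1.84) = 0.40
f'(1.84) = -1.84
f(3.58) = 0.00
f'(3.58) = -0.01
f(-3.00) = 0.26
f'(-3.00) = 0.01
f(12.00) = 0.00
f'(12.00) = 0.00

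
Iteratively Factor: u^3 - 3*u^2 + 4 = (u - 2)*(u^2 - u - 2) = (u - 2)^2*(u + 1)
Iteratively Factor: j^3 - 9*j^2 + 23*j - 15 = (j - 3)*(j^2 - 6*j + 5) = (j - 3)*(j - 1)*(j - 5)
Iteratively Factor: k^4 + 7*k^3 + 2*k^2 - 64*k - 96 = (k - 3)*(k^3 + 10*k^2 + 32*k + 32) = (k - 3)*(k + 4)*(k^2 + 6*k + 8) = (k - 3)*(k + 2)*(k + 4)*(k + 4)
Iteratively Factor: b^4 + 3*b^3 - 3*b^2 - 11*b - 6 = (b + 1)*(b^3 + 2*b^2 - 5*b - 6) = (b - 2)*(b + 1)*(b^2 + 4*b + 3) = (b - 2)*(b + 1)^2*(b + 3)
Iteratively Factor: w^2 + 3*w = (w + 3)*(w)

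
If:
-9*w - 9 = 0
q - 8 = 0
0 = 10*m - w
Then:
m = -1/10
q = 8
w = -1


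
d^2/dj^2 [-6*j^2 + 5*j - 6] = -12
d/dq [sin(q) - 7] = cos(q)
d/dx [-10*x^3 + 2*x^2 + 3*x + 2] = -30*x^2 + 4*x + 3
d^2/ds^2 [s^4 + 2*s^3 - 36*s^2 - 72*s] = 12*s^2 + 12*s - 72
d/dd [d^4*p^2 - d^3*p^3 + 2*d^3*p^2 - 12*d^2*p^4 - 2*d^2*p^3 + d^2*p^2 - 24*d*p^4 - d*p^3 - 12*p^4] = p^2*(4*d^3 - 3*d^2*p + 6*d^2 - 24*d*p^2 - 4*d*p + 2*d - 24*p^2 - p)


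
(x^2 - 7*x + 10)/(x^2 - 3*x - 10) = (x - 2)/(x + 2)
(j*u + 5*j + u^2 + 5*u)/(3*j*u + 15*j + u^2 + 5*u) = (j + u)/(3*j + u)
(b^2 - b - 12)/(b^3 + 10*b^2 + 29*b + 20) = (b^2 - b - 12)/(b^3 + 10*b^2 + 29*b + 20)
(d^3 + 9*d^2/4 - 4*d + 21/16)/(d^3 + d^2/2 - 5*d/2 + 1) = (d^2 + 11*d/4 - 21/8)/(d^2 + d - 2)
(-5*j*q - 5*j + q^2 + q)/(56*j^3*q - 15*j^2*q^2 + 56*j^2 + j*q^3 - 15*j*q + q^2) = (-5*j*q - 5*j + q^2 + q)/(56*j^3*q - 15*j^2*q^2 + 56*j^2 + j*q^3 - 15*j*q + q^2)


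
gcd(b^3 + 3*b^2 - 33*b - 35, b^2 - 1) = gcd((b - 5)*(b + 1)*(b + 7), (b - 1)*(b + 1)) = b + 1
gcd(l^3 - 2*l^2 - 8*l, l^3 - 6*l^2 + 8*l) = l^2 - 4*l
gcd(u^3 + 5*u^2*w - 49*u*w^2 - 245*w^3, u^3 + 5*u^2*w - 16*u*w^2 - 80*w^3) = u + 5*w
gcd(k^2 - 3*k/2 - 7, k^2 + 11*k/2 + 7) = k + 2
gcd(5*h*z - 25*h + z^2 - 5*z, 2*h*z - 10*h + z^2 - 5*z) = z - 5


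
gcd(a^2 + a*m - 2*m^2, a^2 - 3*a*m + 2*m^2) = a - m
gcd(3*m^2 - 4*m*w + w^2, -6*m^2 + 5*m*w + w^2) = -m + w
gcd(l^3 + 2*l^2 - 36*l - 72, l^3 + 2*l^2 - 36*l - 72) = l^3 + 2*l^2 - 36*l - 72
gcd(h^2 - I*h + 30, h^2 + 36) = h - 6*I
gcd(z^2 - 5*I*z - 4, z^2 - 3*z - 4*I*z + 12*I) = z - 4*I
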